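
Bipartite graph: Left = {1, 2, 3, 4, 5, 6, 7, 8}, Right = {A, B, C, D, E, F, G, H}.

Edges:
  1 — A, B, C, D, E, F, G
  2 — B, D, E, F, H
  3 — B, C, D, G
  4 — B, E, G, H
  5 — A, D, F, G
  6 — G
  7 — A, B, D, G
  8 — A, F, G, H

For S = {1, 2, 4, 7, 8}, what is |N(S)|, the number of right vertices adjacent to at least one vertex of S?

8

The union of neighbours of {1, 2, 4, 7, 8} is {A, B, C, D, E, F, G, H}, which has 8 elements.
Since |N(S)| = 8 ≥ |S| = 5, Hall's condition holds for this subset.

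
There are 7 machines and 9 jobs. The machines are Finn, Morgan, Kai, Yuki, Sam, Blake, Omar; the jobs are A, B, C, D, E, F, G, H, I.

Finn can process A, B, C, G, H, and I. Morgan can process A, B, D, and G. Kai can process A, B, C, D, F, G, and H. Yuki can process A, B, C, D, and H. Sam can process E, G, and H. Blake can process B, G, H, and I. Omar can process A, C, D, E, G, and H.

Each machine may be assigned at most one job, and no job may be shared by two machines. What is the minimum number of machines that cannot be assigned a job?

A valid assignment of size 7: Finn-I, Morgan-B, Kai-F, Yuki-A, Sam-E, Blake-H, Omar-G.
This saturates every machine, so 7 is the maximum.
That matches 7 of the 7, leaving 0 unmatched; no matching can do better.

0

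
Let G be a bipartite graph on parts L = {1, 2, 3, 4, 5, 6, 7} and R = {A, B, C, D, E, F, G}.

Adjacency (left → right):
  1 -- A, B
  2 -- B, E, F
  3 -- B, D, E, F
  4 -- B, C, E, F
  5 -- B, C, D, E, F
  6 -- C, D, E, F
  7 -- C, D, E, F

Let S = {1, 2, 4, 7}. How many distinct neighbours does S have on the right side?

The union of neighbours of {1, 2, 4, 7} is {A, B, C, D, E, F}, which has 6 elements.
Since |N(S)| = 6 ≥ |S| = 4, Hall's condition holds for this subset.

6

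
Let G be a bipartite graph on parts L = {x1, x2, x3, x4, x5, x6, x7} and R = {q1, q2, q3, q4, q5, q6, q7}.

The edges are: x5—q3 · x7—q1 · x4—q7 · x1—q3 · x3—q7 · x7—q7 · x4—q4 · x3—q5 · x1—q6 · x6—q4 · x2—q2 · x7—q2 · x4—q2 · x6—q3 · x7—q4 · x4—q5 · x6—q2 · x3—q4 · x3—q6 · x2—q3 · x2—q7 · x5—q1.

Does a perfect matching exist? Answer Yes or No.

One maximum matching: x1-q3, x2-q7, x3-q6, x4-q5, x5-q1, x6-q4, x7-q2.
All 7 left vertices are covered.

Yes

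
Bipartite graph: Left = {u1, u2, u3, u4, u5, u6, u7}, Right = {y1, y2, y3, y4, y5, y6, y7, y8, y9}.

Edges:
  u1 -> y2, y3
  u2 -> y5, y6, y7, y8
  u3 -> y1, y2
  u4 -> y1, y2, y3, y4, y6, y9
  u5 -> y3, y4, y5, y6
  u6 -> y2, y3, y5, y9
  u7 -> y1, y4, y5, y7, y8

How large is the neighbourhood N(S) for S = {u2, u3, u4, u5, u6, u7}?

The union of neighbours of {u2, u3, u4, u5, u6, u7} is {y1, y2, y3, y4, y5, y6, y7, y8, y9}, which has 9 elements.
Since |N(S)| = 9 ≥ |S| = 6, Hall's condition holds for this subset.

9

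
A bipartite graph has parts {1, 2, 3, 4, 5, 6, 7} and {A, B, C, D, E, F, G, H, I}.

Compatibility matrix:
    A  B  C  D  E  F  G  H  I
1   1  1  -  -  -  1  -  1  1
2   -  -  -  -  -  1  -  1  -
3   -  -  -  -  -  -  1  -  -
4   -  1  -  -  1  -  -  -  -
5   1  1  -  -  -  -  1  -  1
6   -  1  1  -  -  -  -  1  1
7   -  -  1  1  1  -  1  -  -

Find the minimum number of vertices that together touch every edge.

7

The 7 edges 1–A, 2–F, 3–G, 4–B, 5–I, 6–C, 7–E form a matching, so any vertex cover needs at least 7 vertices (one per matched edge).
Conversely {1, 2, 3, 4, 5, 6, 7} meets every edge and has exactly 7 vertices, so 7 is optimal.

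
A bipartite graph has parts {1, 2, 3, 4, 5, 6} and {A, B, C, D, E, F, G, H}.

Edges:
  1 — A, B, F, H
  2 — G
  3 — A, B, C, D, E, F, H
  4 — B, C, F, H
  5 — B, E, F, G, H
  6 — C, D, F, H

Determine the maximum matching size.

One maximum matching: 1-B, 2-G, 3-A, 4-C, 5-E, 6-F.
All 6 left vertices are matched, so no larger matching exists.

6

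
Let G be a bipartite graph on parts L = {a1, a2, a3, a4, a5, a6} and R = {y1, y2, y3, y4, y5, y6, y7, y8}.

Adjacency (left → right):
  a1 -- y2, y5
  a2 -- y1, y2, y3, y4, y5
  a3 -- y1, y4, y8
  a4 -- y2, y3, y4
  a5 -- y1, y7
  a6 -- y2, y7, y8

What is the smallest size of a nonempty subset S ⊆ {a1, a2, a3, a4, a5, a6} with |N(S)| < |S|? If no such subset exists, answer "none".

A matching saturating every left vertex exists, for instance a1→y5, a2→y3, a3→y4, a4→y2, a5→y1, a6→y7.
By Hall's marriage theorem, this means |N(S)| ≥ |S| for every subset S, so no violating subset exists.

none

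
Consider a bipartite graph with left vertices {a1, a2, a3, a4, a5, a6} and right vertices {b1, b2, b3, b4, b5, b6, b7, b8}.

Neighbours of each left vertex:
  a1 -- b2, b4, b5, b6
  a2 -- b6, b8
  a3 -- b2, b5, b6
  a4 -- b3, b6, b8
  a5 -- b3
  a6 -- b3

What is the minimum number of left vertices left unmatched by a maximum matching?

For example, pair a1–b5, a2–b6, a3–b2, a4–b8, a5–b3.
The set {a5, a6} has only 1 neighbour ({b3}), so by Hall's theorem at most 5 of the 6 left vertices can be matched.
That matches 5 of the 6, leaving 1 unmatched; no matching can do better.

1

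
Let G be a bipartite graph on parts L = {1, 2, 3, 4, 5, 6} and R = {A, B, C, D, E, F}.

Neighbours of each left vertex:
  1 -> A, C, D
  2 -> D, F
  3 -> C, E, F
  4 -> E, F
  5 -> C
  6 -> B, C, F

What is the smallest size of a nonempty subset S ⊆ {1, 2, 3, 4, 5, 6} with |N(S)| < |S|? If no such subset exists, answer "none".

none

A matching saturating every left vertex exists, for instance 1→A, 2→D, 3→E, 4→F, 5→C, 6→B.
By Hall's marriage theorem, this means |N(S)| ≥ |S| for every subset S, so no violating subset exists.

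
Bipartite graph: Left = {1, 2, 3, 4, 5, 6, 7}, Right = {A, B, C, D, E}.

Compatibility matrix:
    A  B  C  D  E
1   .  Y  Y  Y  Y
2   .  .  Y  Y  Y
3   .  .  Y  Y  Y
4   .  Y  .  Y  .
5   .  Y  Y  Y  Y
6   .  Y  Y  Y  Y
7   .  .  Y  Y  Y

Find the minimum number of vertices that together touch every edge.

4

The 4 edges 1–E, 2–D, 3–C, 4–B form a matching, so any vertex cover needs at least 4 vertices (one per matched edge).
Conversely {B, C, D, E} meets every edge and has exactly 4 vertices, so 4 is optimal.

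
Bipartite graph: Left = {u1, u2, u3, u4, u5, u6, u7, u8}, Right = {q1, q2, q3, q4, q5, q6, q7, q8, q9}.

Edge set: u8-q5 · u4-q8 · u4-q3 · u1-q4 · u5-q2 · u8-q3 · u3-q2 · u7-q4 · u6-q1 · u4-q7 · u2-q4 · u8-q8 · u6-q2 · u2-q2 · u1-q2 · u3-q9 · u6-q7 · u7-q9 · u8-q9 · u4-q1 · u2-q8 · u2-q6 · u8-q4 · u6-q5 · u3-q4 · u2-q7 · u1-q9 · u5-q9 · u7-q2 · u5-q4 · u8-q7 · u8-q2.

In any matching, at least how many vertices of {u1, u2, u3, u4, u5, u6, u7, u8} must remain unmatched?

One maximum matching: u1–q4, u2–q6, u3–q9, u4–q8, u5–q2, u6–q5, u8–q7.
The set {u1, u3, u5, u7} has only 3 neighbours ({q2, q4, q9}), so by Hall's theorem at most 7 of the 8 left vertices can be matched.
That matches 7 of the 8, leaving 1 unmatched; no matching can do better.

1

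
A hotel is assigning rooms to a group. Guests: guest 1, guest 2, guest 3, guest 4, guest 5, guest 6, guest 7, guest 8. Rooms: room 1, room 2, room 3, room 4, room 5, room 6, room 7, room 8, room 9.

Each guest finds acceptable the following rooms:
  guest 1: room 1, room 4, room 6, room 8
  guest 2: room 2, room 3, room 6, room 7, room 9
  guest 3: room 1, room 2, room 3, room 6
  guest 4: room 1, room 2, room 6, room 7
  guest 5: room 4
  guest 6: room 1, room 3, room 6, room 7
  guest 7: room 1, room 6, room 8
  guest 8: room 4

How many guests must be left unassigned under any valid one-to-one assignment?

For example, pair guest 1→room 6, guest 2→room 2, guest 3→room 1, guest 4→room 7, guest 5→room 4, guest 6→room 3, guest 7→room 8.
The set {guest 5, guest 8} has only 1 neighbour ({room 4}), so by Hall's theorem at most 7 of the 8 guests can be matched.
That matches 7 of the 8, leaving 1 unmatched; no matching can do better.

1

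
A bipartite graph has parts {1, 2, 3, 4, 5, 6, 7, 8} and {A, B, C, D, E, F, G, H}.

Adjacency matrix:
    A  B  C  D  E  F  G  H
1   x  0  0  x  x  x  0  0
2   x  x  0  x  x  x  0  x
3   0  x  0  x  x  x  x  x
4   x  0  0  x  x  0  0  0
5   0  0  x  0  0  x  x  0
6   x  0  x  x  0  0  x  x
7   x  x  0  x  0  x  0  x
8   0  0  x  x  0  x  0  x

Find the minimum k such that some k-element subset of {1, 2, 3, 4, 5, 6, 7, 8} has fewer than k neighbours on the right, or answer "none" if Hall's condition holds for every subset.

A matching saturating every left vertex exists, for instance 1→E, 2→A, 3→B, 4→D, 5→C, 6→G, 7→H, 8→F.
By Hall's marriage theorem, this means |N(S)| ≥ |S| for every subset S, so no violating subset exists.

none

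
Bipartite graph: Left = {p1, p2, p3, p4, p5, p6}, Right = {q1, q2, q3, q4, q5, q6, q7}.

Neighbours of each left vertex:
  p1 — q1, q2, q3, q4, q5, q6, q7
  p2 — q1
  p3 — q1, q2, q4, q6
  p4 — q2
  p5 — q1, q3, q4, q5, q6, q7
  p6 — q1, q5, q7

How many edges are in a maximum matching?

6

A valid assignment of size 6: p1-q4, p2-q1, p3-q6, p4-q2, p5-q3, p6-q7.
This saturates every left vertex, so 6 is the maximum.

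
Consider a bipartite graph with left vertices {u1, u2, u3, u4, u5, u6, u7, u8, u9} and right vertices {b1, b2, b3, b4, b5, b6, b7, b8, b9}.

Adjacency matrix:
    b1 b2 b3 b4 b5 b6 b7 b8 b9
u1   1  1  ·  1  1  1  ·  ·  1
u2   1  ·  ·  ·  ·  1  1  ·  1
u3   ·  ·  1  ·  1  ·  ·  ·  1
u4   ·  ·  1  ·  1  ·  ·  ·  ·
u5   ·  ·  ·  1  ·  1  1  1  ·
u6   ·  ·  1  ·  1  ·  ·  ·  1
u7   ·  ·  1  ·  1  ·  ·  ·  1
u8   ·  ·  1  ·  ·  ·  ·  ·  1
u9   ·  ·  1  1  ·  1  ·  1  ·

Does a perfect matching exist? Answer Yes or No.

The set {u3, u4, u6, u7, u8} has only 3 neighbours ({b3, b5, b9}), so by Hall's theorem at most 7 of the 9 left vertices can be matched.
Hence no matching covers every left vertex.

No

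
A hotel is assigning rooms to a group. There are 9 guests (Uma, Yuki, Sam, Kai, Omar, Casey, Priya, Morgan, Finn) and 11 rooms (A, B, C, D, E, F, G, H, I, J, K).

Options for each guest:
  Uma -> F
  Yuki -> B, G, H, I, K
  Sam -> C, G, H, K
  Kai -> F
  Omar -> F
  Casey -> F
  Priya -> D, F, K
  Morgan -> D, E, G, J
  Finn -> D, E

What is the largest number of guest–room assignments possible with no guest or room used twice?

6

One maximum matching: Uma-F, Yuki-G, Sam-C, Priya-D, Morgan-J, Finn-E.
The set {Uma, Kai, Omar, Casey} has only 1 neighbour ({F}), so by Hall's theorem at most 6 of the 9 guests can be matched.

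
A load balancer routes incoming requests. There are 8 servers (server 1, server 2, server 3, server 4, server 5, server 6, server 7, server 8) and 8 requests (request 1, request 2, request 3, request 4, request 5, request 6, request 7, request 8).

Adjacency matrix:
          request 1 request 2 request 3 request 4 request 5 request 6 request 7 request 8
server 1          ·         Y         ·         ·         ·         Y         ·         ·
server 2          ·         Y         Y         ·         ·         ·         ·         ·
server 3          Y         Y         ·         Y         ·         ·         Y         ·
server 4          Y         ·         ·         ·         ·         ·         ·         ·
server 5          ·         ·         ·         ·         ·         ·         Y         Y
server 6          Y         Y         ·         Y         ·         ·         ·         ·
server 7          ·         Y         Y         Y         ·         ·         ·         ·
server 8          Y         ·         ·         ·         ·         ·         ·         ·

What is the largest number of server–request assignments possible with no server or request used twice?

7

A valid assignment of size 7: server 1–request 6, server 2–request 3, server 3–request 7, server 4–request 1, server 5–request 8, server 6–request 2, server 7–request 4.
The set {server 4, server 8} has only 1 neighbour ({request 1}), so by Hall's theorem at most 7 of the 8 servers can be matched.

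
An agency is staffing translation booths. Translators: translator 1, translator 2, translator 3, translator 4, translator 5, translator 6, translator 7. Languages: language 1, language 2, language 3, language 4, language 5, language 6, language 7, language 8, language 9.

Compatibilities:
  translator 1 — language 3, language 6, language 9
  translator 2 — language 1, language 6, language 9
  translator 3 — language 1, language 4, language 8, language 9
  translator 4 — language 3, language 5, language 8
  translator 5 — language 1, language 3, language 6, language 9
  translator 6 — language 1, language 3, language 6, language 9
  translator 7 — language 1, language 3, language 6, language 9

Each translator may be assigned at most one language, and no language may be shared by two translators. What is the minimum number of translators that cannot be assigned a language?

1

A valid assignment of size 6: translator 1→language 3, translator 2→language 1, translator 3→language 4, translator 4→language 8, translator 5→language 6, translator 6→language 9.
The set {translator 1, translator 2, translator 5, translator 6, translator 7} has only 4 neighbours ({language 1, language 3, language 6, language 9}), so by Hall's theorem at most 6 of the 7 translators can be matched.
That matches 6 of the 7, leaving 1 unmatched; no matching can do better.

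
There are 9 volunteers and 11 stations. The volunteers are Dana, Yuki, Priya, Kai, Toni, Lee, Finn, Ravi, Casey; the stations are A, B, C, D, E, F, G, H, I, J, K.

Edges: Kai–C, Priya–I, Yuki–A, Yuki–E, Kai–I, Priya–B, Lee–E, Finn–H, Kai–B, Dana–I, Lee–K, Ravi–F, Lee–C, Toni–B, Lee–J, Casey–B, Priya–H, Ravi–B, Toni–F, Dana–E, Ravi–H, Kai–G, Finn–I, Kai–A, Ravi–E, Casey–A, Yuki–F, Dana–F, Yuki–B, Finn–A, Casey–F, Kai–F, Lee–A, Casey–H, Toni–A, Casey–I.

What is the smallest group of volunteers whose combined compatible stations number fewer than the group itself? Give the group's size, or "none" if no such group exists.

Take S = {Dana, Yuki, Priya, Toni, Finn, Ravi, Casey}. Its neighbourhood is {A, B, E, F, H, I}, so |N(S)| = 6 < |S| = 7.
Every subset of size less than 7 has at least as many neighbours as members, so 7 is the minimum.

7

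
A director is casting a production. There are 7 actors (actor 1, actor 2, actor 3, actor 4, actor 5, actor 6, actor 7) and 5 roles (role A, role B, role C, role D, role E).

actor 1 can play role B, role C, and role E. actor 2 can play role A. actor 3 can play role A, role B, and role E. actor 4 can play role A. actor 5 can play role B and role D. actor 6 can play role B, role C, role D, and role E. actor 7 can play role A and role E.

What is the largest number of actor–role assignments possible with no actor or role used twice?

5

A valid assignment of size 5: actor 1–role C, actor 2–role A, actor 3–role E, actor 5–role B, actor 6–role D.
The set {actor 1, actor 2, actor 3, actor 4, actor 5, actor 6, actor 7} has only 5 neighbours ({role A, role B, role C, role D, role E}), so by Hall's theorem at most 5 of the 7 actors can be matched.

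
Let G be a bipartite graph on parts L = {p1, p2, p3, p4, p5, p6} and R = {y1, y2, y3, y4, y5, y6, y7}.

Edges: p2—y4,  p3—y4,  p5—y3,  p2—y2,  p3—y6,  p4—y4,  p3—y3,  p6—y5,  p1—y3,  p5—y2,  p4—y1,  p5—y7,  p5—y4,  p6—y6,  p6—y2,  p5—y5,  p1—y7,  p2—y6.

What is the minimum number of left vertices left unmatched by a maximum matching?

0

One maximum matching: p1→y3, p2→y6, p3→y4, p4→y1, p5→y7, p6→y2.
All 6 left vertices are matched, so no larger matching exists.
That matches 6 of the 6, leaving 0 unmatched; no matching can do better.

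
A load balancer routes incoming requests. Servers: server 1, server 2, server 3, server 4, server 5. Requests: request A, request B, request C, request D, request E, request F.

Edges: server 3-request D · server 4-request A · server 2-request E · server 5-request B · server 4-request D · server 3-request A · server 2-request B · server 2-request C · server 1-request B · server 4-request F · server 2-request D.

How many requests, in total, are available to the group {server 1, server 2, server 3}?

The union of neighbours of {server 1, server 2, server 3} is {request A, request B, request C, request D, request E}, which has 5 elements.
Since |N(S)| = 5 ≥ |S| = 3, Hall's condition holds for this subset.

5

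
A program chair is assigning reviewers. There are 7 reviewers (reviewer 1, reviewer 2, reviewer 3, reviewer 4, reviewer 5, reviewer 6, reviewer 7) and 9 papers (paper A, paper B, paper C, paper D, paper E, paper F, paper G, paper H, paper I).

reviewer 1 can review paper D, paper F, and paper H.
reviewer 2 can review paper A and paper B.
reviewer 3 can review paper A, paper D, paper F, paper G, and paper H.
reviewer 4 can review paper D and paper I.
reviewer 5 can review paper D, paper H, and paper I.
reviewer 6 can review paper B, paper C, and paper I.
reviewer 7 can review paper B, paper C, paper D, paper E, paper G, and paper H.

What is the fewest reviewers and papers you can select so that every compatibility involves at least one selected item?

A maximum matching has 7 edges (e.g. reviewer 1–paper F, reviewer 2–paper A, reviewer 3–paper G, reviewer 4–paper D, reviewer 5–paper H, reviewer 6–paper I, reviewer 7–paper B).
By König's theorem the minimum vertex cover has the same size. One such cover is {reviewer 1, reviewer 2, reviewer 3, reviewer 4, reviewer 5, reviewer 6, reviewer 7}.

7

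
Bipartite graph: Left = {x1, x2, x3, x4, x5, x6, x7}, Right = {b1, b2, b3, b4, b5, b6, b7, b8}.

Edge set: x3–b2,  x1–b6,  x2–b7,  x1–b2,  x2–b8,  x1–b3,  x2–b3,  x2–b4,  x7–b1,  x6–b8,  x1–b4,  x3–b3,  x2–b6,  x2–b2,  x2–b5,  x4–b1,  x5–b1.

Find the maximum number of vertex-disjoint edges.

One maximum matching: x1–b6, x2–b7, x3–b3, x4–b1, x6–b8.
The set {x4, x5, x7} has only 1 neighbour ({b1}), so by Hall's theorem at most 5 of the 7 left vertices can be matched.

5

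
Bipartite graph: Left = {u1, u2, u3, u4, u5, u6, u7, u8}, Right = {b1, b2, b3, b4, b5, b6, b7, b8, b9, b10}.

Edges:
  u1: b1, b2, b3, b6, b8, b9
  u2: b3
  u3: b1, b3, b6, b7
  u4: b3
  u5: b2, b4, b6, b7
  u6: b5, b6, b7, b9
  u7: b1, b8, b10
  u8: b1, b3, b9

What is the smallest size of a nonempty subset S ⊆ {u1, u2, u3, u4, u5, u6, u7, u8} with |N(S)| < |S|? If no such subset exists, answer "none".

Take S = {u2, u4}. Its neighbourhood is {b3}, so |N(S)| = 1 < |S| = 2.
No single vertex violates Hall's condition since each has at least one neighbour, so 2 is the minimum.

2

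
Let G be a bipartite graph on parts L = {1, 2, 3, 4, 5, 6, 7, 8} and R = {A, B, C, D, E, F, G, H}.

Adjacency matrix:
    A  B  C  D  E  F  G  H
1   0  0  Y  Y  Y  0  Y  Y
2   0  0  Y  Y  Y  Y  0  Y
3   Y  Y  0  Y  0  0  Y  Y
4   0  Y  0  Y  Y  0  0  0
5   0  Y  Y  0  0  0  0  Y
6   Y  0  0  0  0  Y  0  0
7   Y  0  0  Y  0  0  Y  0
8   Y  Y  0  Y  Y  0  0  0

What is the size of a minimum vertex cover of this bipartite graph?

{1, 2, 3, 4, 5, 6, 7, 8} is a vertex cover of size 8: every edge has an endpoint in this set.
No smaller cover exists because 1–G, 2–H, 3–A, 4–E, 5–C, 6–F, 7–D, 8–B is a matching of size 8, and a cover must include an endpoint of each of these disjoint edges (König's theorem).

8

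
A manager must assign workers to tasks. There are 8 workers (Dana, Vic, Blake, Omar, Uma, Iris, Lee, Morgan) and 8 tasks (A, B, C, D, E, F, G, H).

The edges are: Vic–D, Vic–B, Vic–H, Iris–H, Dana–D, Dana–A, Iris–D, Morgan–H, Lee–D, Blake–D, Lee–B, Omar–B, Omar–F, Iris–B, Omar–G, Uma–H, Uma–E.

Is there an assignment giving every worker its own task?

No

The set {Vic, Blake, Iris, Lee, Morgan} has only 3 neighbours ({B, D, H}), so by Hall's theorem at most 6 of the 8 workers can be matched.
Hence no matching covers every worker.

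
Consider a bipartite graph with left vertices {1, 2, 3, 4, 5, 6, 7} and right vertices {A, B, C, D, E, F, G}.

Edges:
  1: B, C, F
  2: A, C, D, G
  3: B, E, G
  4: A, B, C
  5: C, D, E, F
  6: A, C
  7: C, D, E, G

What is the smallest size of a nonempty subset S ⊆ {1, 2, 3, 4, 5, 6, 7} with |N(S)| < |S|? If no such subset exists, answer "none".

A matching saturating every left vertex exists, for instance 1→F, 2→G, 3→B, 4→C, 5→D, 6→A, 7→E.
By Hall's marriage theorem, this means |N(S)| ≥ |S| for every subset S, so no violating subset exists.

none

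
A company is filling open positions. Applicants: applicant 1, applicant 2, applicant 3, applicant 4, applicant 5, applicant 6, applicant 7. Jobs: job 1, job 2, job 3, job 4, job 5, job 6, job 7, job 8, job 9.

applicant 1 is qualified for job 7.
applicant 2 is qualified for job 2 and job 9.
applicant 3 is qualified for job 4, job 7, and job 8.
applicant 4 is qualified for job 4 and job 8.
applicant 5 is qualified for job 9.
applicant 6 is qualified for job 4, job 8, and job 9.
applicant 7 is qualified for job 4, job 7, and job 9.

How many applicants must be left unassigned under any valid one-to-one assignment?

2

One maximum matching: applicant 1→job 7, applicant 2→job 2, applicant 3→job 8, applicant 4→job 4, applicant 5→job 9.
The set {applicant 1, applicant 3, applicant 4, applicant 5, applicant 6, applicant 7} has only 4 neighbours ({job 4, job 7, job 8, job 9}), so by Hall's theorem at most 5 of the 7 applicants can be matched.
That matches 5 of the 7, leaving 2 unmatched; no matching can do better.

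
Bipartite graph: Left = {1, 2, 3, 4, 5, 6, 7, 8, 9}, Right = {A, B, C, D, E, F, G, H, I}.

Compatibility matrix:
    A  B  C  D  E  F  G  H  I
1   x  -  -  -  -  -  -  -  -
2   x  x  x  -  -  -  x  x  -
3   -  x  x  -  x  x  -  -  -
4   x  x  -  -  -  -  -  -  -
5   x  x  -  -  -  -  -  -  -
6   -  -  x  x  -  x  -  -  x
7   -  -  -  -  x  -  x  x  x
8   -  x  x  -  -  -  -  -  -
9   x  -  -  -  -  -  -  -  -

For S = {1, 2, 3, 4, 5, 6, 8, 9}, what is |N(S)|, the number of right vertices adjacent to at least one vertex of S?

The union of neighbours of {1, 2, 3, 4, 5, 6, 8, 9} is {A, B, C, D, E, F, G, H, I}, which has 9 elements.
Since |N(S)| = 9 ≥ |S| = 8, Hall's condition holds for this subset.

9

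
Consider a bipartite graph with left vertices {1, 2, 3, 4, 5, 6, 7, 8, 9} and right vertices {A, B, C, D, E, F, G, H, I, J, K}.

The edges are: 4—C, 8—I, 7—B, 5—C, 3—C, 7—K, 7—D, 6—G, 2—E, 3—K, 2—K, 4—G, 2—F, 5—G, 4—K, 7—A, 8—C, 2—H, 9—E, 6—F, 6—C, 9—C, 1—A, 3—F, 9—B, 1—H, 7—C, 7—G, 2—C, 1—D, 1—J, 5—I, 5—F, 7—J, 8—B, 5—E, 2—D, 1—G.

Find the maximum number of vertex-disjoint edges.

9

A valid assignment of size 9: 1-J, 2-E, 3-K, 4-G, 5-I, 6-F, 7-A, 8-C, 9-B.
All 9 left vertices are matched, so no larger matching exists.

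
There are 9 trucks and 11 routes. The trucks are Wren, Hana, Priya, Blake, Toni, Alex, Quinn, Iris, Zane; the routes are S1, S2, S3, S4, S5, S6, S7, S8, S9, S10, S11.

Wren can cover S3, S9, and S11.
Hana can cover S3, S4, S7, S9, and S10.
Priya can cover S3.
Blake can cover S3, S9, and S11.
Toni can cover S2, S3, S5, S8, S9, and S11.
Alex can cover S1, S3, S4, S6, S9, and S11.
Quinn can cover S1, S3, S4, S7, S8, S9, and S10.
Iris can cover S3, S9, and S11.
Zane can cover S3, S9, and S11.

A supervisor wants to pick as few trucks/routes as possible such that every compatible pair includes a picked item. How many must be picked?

7

A maximum matching has 7 edges (e.g. Wren–S11, Hana–S4, Priya–S3, Blake–S9, Toni–S2, Alex–S6, Quinn–S7).
By König's theorem the minimum vertex cover has the same size. One such cover is {Hana, Toni, Alex, Quinn, S3, S9, S11}.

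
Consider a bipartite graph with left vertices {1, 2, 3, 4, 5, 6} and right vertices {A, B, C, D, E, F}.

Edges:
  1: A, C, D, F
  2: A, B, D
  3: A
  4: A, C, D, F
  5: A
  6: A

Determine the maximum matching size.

4

For example, pair 1–C, 2–B, 3–A, 4–F.
The set {3, 5, 6} has only 1 neighbour ({A}), so by Hall's theorem at most 4 of the 6 left vertices can be matched.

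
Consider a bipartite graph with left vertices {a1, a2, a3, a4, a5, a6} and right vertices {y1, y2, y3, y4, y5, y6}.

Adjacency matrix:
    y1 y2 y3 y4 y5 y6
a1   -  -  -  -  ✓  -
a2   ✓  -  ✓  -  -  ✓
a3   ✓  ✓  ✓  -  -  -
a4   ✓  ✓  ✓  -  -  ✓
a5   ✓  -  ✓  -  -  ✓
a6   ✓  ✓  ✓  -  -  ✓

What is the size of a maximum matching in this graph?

5

One maximum matching: a1–y5, a2–y6, a3–y2, a4–y1, a5–y3.
The set {a2, a3, a4, a5, a6} has only 4 neighbours ({y1, y2, y3, y6}), so by Hall's theorem at most 5 of the 6 left vertices can be matched.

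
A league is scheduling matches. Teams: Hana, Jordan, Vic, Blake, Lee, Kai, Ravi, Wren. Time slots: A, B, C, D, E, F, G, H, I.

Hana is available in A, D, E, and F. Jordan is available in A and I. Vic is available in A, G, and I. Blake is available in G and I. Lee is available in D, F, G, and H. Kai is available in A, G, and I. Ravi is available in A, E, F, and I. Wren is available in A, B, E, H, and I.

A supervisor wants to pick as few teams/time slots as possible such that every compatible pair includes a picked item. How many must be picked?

A maximum matching has 7 edges (e.g. Hana–D, Jordan–A, Vic–I, Blake–G, Lee–H, Ravi–F, Wren–E).
By König's theorem the minimum vertex cover has the same size. One such cover is {Hana, Lee, Ravi, Wren, A, G, I}.

7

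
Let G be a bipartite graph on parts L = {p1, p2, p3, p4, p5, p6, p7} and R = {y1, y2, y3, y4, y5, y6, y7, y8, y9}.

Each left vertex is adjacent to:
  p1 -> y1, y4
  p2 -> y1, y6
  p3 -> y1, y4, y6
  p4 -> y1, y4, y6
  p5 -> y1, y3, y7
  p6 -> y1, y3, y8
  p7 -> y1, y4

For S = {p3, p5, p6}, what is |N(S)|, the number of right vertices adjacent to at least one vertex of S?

6

The union of neighbours of {p3, p5, p6} is {y1, y3, y4, y6, y7, y8}, which has 6 elements.
Since |N(S)| = 6 ≥ |S| = 3, Hall's condition holds for this subset.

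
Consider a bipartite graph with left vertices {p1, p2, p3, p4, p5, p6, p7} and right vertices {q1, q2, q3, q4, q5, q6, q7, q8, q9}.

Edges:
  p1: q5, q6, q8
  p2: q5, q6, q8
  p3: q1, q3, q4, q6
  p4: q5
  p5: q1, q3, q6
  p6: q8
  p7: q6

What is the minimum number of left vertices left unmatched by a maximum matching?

For example, pair p1-q8, p2-q6, p3-q4, p4-q5, p5-q3.
The set {p1, p2, p4, p6, p7} has only 3 neighbours ({q5, q6, q8}), so by Hall's theorem at most 5 of the 7 left vertices can be matched.
That matches 5 of the 7, leaving 2 unmatched; no matching can do better.

2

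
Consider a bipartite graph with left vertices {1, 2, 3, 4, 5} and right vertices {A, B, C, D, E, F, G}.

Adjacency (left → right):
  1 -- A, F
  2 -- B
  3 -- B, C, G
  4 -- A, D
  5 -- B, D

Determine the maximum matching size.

5

A valid assignment of size 5: 1–F, 2–B, 3–C, 4–A, 5–D.
This saturates every left vertex, so 5 is the maximum.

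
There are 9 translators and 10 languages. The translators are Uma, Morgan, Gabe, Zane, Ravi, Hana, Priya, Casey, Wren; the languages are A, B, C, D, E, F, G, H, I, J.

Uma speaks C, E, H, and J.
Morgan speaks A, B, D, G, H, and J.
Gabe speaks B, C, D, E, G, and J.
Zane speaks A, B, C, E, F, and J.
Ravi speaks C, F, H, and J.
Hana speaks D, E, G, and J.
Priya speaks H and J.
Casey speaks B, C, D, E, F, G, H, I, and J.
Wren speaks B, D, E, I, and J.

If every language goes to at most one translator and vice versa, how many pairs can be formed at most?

9

One maximum matching: Uma–C, Morgan–A, Gabe–B, Zane–E, Ravi–F, Hana–D, Priya–H, Casey–G, Wren–J.
All 9 translators are matched, so no larger matching exists.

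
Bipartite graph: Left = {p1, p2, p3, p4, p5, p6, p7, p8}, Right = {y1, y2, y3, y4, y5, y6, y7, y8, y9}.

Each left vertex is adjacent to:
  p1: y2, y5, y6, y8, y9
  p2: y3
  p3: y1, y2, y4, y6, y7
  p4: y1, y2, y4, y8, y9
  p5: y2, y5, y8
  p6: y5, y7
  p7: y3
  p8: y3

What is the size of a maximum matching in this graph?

A valid assignment of size 6: p1→y9, p2→y3, p3→y6, p4→y4, p5→y8, p6→y7.
The set {p2, p7, p8} has only 1 neighbour ({y3}), so by Hall's theorem at most 6 of the 8 left vertices can be matched.

6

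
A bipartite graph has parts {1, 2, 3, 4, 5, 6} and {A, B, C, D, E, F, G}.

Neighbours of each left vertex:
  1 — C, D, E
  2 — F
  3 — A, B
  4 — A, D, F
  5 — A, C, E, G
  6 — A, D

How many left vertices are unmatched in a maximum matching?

For example, pair 1–C, 2–F, 3–B, 4–A, 5–E, 6–D.
All 6 left vertices are matched, so no larger matching exists.
That matches 6 of the 6, leaving 0 unmatched; no matching can do better.

0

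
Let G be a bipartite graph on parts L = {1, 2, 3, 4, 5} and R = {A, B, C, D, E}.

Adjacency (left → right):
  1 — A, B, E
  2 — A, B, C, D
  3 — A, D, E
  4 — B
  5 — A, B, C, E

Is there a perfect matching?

A valid assignment of size 5: 1→A, 2→C, 3→D, 4→B, 5→E.
Every left vertex is matched, so this is a perfect matching.

Yes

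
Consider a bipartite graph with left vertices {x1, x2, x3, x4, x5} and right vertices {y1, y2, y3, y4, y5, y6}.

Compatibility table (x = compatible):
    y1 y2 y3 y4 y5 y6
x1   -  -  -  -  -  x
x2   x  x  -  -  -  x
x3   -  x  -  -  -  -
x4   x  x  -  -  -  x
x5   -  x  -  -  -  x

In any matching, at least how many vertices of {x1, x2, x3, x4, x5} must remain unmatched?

For example, pair x1-y6, x2-y1, x3-y2.
The set {x1, x2, x3, x4, x5} has only 3 neighbours ({y1, y2, y6}), so by Hall's theorem at most 3 of the 5 left vertices can be matched.
That matches 3 of the 5, leaving 2 unmatched; no matching can do better.

2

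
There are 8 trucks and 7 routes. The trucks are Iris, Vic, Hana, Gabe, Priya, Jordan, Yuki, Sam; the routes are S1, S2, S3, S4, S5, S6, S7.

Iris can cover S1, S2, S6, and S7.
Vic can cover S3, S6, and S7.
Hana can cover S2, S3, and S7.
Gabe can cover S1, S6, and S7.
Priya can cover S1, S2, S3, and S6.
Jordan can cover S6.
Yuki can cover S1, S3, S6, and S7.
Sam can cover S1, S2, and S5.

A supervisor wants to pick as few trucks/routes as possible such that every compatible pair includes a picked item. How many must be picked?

6

{Sam, S1, S2, S3, S6, S7} is a vertex cover of size 6: every edge has an endpoint in this set.
No smaller cover exists because Iris–S7, Vic–S6, Hana–S3, Gabe–S1, Priya–S2, Sam–S5 is a matching of size 6, and a cover must include an endpoint of each of these disjoint edges (König's theorem).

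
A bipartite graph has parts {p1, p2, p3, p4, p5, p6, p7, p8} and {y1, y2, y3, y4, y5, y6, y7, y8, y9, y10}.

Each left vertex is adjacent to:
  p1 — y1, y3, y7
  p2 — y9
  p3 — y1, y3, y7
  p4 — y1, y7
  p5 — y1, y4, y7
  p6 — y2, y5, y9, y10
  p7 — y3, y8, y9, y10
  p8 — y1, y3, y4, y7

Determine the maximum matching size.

7

One maximum matching: p1-y3, p2-y9, p3-y7, p4-y1, p5-y4, p6-y2, p7-y10.
The set {p1, p3, p4, p5, p8} has only 4 neighbours ({y1, y3, y4, y7}), so by Hall's theorem at most 7 of the 8 left vertices can be matched.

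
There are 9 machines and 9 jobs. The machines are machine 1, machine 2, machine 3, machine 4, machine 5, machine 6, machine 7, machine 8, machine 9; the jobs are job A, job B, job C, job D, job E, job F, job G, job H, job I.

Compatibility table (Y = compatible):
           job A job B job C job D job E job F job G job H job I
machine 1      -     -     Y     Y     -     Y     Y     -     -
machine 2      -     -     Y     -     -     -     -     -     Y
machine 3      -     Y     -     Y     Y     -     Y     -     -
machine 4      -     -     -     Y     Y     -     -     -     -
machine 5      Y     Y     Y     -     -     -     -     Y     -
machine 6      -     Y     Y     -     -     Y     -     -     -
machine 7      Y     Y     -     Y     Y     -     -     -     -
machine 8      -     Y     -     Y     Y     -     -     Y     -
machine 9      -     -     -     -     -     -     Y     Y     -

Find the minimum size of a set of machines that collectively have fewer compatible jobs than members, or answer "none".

A matching saturating every machine exists, for instance machine 1→job C, machine 2→job I, machine 3→job E, machine 4→job D, machine 5→job H, machine 6→job F, machine 7→job A, machine 8→job B, machine 9→job G.
By Hall's marriage theorem, this means |N(S)| ≥ |S| for every subset S, so no violating subset exists.

none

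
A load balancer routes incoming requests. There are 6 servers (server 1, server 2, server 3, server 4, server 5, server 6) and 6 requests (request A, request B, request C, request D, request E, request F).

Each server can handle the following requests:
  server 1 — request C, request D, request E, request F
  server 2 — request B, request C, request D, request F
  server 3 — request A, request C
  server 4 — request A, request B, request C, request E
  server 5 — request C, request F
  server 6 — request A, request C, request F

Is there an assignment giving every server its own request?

For example, pair server 1→request D, server 2→request B, server 3→request A, server 4→request E, server 5→request C, server 6→request F.
Every server is matched, so this is a perfect matching.

Yes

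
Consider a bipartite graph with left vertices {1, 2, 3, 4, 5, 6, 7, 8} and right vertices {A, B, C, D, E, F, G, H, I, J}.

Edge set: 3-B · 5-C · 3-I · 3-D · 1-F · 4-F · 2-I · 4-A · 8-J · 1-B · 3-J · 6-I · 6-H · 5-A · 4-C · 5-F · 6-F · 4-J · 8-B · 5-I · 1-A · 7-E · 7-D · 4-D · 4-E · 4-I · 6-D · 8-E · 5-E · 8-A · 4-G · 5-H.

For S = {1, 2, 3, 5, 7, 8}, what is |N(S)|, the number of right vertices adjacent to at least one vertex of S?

The union of neighbours of {1, 2, 3, 5, 7, 8} is {A, B, C, D, E, F, H, I, J}, which has 9 elements.
Since |N(S)| = 9 ≥ |S| = 6, Hall's condition holds for this subset.

9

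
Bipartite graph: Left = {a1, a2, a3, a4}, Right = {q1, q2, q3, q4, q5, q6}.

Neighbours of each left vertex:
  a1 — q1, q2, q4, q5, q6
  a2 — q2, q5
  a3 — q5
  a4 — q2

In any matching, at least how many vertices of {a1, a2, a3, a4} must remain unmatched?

1

One maximum matching: a1-q6, a2-q2, a3-q5.
The set {a2, a3, a4} has only 2 neighbours ({q2, q5}), so by Hall's theorem at most 3 of the 4 left vertices can be matched.
That matches 3 of the 4, leaving 1 unmatched; no matching can do better.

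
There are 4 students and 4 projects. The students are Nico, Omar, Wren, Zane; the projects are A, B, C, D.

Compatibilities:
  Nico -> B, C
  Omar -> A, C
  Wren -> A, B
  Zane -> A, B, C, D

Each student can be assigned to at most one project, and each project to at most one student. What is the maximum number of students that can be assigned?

A valid assignment of size 4: Nico–C, Omar–A, Wren–B, Zane–D.
This saturates every student, so 4 is the maximum.

4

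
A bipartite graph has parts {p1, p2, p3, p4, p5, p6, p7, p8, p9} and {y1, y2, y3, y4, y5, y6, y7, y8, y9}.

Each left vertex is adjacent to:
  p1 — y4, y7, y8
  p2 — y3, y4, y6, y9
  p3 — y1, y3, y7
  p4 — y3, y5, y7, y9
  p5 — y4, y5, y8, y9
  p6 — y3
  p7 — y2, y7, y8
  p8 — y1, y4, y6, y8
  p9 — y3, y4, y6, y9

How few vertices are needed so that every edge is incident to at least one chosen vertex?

The 9 edges p1–y7, p2–y9, p3–y1, p4–y5, p5–y8, p6–y3, p7–y2, p8–y6, p9–y4 form a matching, so any vertex cover needs at least 9 vertices (one per matched edge).
Conversely {p1, p2, p3, p4, p5, p6, p7, p8, p9} meets every edge and has exactly 9 vertices, so 9 is optimal.

9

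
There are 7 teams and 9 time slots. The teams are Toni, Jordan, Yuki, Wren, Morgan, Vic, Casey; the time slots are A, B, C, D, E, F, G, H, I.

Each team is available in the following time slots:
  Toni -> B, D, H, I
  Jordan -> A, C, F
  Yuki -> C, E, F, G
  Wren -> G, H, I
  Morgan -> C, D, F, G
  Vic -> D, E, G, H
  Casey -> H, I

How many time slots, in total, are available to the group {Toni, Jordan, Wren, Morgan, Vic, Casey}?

The union of neighbours of {Toni, Jordan, Wren, Morgan, Vic, Casey} is {A, B, C, D, E, F, G, H, I}, which has 9 elements.
Since |N(S)| = 9 ≥ |S| = 6, Hall's condition holds for this subset.

9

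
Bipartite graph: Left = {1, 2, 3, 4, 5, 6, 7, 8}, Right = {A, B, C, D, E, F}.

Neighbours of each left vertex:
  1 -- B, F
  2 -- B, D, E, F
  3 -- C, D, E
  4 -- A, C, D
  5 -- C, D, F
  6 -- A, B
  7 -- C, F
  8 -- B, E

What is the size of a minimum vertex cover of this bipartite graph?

6

The 6 edges 1–F, 2–D, 3–E, 4–A, 5–C, 6–B form a matching, so any vertex cover needs at least 6 vertices (one per matched edge).
Conversely {A, B, C, D, E, F} meets every edge and has exactly 6 vertices, so 6 is optimal.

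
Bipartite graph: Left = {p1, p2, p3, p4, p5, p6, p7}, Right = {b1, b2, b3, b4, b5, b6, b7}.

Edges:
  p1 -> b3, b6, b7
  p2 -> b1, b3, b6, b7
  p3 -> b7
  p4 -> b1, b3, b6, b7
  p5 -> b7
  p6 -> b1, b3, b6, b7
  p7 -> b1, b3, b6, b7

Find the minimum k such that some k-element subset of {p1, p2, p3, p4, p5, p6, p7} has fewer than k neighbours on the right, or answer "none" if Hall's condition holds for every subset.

Take S = {p3, p5}. Its neighbourhood is {b7}, so |N(S)| = 1 < |S| = 2.
No single vertex violates Hall's condition since each has at least one neighbour, so 2 is the minimum.

2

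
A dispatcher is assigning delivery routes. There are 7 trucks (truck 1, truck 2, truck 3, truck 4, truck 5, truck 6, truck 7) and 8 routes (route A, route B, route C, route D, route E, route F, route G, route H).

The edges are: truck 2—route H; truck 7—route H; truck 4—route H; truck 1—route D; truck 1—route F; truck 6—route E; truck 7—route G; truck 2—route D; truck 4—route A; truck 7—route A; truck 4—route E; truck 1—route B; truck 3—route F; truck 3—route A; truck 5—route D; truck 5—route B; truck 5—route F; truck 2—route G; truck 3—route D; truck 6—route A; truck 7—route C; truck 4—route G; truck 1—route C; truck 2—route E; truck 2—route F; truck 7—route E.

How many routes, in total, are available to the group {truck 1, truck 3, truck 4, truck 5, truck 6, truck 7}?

The union of neighbours of {truck 1, truck 3, truck 4, truck 5, truck 6, truck 7} is {route A, route B, route C, route D, route E, route F, route G, route H}, which has 8 elements.
Since |N(S)| = 8 ≥ |S| = 6, Hall's condition holds for this subset.

8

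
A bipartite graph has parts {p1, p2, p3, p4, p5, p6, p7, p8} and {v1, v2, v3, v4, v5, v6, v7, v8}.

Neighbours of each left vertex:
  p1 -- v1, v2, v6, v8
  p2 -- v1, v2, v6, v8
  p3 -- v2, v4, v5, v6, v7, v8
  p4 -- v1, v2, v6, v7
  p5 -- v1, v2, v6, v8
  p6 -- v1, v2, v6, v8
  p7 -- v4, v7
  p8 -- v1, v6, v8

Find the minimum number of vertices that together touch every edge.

{p3, p4, p7, v1, v2, v6, v8} is a vertex cover of size 7: every edge has an endpoint in this set.
No smaller cover exists because p1–v8, p2–v6, p3–v5, p4–v7, p5–v1, p6–v2, p7–v4 is a matching of size 7, and a cover must include an endpoint of each of these disjoint edges (König's theorem).

7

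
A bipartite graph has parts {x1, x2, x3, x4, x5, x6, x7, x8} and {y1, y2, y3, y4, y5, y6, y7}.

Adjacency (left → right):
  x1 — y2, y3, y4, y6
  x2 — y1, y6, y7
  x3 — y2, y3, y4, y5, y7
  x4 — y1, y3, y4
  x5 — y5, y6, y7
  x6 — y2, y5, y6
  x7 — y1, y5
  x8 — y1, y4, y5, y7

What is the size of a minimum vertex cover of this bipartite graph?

A maximum matching has 7 edges (e.g. x1–y2, x2–y7, x3–y4, x4–y3, x5–y6, x6–y5, x7–y1).
By König's theorem the minimum vertex cover has the same size. One such cover is {y1, y2, y3, y4, y5, y6, y7}.

7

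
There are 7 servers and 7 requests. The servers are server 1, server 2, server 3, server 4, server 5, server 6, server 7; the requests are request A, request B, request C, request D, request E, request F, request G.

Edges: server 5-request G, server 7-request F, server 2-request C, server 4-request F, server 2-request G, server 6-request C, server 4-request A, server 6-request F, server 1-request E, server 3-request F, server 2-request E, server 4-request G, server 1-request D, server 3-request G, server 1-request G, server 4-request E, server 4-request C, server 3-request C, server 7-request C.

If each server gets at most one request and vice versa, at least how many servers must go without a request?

One maximum matching: server 1→request D, server 2→request E, server 3→request C, server 4→request A, server 5→request G, server 6→request F.
The set {server 3, server 5, server 6, server 7} has only 3 neighbours ({request C, request F, request G}), so by Hall's theorem at most 6 of the 7 servers can be matched.
That matches 6 of the 7, leaving 1 unmatched; no matching can do better.

1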